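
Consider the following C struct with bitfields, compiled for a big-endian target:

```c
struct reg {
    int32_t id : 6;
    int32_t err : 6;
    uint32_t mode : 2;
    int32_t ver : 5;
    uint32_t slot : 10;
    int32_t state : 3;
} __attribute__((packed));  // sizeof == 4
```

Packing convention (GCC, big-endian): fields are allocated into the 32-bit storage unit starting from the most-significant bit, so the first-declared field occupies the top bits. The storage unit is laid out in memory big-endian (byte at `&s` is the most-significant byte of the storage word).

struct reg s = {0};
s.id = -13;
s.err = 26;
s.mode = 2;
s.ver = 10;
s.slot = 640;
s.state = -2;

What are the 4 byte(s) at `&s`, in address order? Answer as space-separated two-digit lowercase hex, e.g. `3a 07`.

[26+:6] id=-13 & 0x3f = 0x33; word=0xcc000000
[20+:6] err=26 & 0x3f = 0x1a; word=0xcda00000
[18+:2] mode=2 & 0x3 = 0x2; word=0xcda80000
[13+:5] ver=10 & 0x1f = 0xa; word=0xcda94000
[3+:10] slot=640 & 0x3ff = 0x280; word=0xcda95400
[0+:3] state=-2 & 0x7 = 0x6; word=0xcda95406
word = 0xcda95406 → big-endian bytes:
  [0]=0xcd  [1]=0xa9  [2]=0x54  [3]=0x06

cd a9 54 06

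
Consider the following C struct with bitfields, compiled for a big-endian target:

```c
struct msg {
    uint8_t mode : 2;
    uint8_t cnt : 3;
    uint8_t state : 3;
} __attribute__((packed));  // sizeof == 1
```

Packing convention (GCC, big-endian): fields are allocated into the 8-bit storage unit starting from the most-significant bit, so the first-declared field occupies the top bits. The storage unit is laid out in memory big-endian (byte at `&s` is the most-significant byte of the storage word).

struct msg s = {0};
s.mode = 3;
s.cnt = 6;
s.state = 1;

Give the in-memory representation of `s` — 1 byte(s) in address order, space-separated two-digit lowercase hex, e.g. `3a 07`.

f1

mode:2 = 3 → 0x3 << 6 → word 0xc0
cnt:3 = 6 → 0x6 << 3 → word 0xf0
state:3 = 1 → 0x1 << 0 → word 0xf1
word = 0xf1 → big-endian bytes:
  [0]=0xf1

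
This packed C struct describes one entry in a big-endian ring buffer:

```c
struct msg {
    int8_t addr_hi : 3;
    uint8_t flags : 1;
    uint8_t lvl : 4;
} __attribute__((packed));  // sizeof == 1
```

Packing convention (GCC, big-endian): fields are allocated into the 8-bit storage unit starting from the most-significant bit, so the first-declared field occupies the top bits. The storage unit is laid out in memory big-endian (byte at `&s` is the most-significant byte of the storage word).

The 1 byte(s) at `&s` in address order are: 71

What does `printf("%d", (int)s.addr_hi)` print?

[0]=0x71 (big-endian) → word 0x71
addr_hi [5+:3] = (word>>5) & 0x7 = 3  ←
flags [4+:1] = (word>>4) & 0x1 = 1
lvl [0+:4] = (word>>0) & 0xf = 1
addr_hi signed 3b, MSB=0: value = 3

3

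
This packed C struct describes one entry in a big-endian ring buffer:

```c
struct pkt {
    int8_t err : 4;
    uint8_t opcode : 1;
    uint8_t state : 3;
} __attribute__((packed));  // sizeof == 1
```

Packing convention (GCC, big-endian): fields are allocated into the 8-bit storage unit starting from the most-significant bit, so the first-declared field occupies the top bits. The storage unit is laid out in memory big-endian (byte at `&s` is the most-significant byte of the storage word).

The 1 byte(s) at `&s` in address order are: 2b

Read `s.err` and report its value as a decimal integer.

2

[0]=0x2b (big-endian) → word 0x2b
err:4 @ bit 4 → (0x2b>>4)&0xf = 0x2  ←
opcode:1 @ bit 3 → (0x2b>>3)&0x1 = 0x1
state:3 @ bit 0 → (0x2b>>0)&0x7 = 0x3
err signed 4b, MSB=0: value = 2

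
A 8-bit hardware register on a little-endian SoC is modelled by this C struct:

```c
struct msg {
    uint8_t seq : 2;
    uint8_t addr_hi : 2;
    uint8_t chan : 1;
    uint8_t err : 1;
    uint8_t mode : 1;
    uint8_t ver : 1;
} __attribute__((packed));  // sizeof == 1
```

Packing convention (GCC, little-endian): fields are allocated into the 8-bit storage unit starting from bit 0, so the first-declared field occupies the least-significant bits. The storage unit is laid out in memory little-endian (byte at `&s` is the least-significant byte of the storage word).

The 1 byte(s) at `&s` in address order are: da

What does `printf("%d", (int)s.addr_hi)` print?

2

[0]=0xda (little-endian) → word 0xda
seq:2 @ bit 0 → (0xda>>0)&0x3 = 0x2
addr_hi:2 @ bit 2 → (0xda>>2)&0x3 = 0x2  ←
chan:1 @ bit 4 → (0xda>>4)&0x1 = 0x1
err:1 @ bit 5 → (0xda>>5)&0x1 = 0x0
mode:1 @ bit 6 → (0xda>>6)&0x1 = 0x1
ver:1 @ bit 7 → (0xda>>7)&0x1 = 0x1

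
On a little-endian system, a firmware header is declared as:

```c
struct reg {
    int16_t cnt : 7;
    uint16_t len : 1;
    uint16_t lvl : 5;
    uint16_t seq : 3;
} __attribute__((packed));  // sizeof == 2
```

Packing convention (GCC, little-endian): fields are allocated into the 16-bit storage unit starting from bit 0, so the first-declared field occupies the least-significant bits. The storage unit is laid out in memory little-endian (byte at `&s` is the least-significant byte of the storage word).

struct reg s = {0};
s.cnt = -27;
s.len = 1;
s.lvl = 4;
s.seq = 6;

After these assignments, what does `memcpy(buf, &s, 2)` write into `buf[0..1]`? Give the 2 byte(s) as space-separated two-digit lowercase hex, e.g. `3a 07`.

[0+:7] cnt=-27 & 0x7f = 0x65; word=0x0065
[7+:1] len=1 & 0x1 = 0x1; word=0x00e5
[8+:5] lvl=4 & 0x1f = 0x4; word=0x04e5
[13+:3] seq=6 & 0x7 = 0x6; word=0xc4e5
word = 0xc4e5 → little-endian bytes:
  [0]=0xe5  [1]=0xc4

e5 c4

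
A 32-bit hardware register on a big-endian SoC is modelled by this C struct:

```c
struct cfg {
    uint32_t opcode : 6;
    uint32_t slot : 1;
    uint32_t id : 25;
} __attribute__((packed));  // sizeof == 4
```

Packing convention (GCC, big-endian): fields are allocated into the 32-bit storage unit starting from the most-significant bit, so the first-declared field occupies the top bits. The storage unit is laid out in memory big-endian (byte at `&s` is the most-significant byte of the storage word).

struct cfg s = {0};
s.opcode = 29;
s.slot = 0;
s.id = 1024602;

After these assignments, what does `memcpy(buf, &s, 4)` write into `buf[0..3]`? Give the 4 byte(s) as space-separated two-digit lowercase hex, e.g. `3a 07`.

74 0f a2 5a

opcode:6 = 29 → 0x1d << 26 → word 0x74000000
slot:1 = 0 → 0x0 << 25 → word 0x74000000
id:25 = 1024602 → 0xfa25a << 0 → word 0x740fa25a
word = 0x740fa25a → big-endian bytes:
  [0]=0x74  [1]=0x0f  [2]=0xa2  [3]=0x5a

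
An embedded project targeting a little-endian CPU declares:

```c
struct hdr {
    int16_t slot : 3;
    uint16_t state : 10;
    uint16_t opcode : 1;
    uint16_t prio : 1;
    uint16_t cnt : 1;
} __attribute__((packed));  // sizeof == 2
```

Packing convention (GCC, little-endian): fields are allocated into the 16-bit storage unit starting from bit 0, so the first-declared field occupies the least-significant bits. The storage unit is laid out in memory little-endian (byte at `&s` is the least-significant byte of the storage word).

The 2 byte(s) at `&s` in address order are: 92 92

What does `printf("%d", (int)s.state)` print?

[0]=0x92 [1]=0x92 (little-endian) → word 0x9292
slot [0+:3] = (word>>0) & 0x7 = 2
state [3+:10] = (word>>3) & 0x3ff = 594  ←
opcode [13+:1] = (word>>13) & 0x1 = 0
prio [14+:1] = (word>>14) & 0x1 = 0
cnt [15+:1] = (word>>15) & 0x1 = 1

594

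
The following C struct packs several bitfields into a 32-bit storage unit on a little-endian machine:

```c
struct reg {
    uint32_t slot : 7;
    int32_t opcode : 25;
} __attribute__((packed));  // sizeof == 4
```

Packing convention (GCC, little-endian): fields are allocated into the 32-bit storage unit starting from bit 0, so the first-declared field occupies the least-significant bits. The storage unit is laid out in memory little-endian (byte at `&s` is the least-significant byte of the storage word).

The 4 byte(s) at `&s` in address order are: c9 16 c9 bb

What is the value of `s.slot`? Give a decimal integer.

73

[0]=0xc9 [1]=0x16 [2]=0xc9 [3]=0xbb (little-endian) → word 0xbbc916c9
slot:7 @ bit 0 → (0xbbc916c9>>0)&0x7f = 0x49  ←
opcode:25 @ bit 7 → (0xbbc916c9>>7)&0x1ffffff = 0x177922d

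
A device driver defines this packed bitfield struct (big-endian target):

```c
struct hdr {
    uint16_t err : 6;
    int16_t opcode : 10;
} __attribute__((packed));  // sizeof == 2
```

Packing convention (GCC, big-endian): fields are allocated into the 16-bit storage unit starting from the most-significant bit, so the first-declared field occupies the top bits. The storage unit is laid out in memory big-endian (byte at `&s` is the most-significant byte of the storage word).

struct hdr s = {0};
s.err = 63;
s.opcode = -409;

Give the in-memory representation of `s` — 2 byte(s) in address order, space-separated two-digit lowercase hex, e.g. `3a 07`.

err (6b) val=63 bits=0x3f at bit 10: 0xfc00
opcode (10b) val=-409 bits=0x267 at bit 0: 0xfe67
word = 0xfe67 → big-endian bytes:
  [0]=0xfe  [1]=0x67

fe 67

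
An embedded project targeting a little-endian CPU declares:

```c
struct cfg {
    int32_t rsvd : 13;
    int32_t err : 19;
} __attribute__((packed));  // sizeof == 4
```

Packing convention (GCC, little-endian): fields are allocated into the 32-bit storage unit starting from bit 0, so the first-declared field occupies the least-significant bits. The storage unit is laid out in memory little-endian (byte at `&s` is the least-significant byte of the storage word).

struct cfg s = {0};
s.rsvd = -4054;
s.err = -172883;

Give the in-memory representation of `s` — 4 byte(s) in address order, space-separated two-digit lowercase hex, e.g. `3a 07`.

rsvd (13b) val=-4054 bits=0x102a at bit 0: 0x0000102a
err (19b) val=-172883 bits=0x55cad at bit 13: 0xab95b02a
word = 0xab95b02a → little-endian bytes:
  [0]=0x2a  [1]=0xb0  [2]=0x95  [3]=0xab

2a b0 95 ab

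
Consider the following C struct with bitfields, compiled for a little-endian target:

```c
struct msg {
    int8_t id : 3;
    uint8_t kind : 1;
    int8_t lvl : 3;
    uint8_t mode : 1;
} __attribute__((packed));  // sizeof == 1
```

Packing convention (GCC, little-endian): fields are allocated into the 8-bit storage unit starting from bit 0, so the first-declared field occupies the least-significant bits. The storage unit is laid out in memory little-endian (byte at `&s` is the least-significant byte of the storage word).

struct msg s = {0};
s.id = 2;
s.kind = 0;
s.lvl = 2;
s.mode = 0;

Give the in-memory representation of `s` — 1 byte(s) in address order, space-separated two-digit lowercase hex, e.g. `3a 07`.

id (3b) val=2 bits=0x2 at bit 0: 0x02
kind (1b) val=0 bits=0x0 at bit 3: 0x02
lvl (3b) val=2 bits=0x2 at bit 4: 0x22
mode (1b) val=0 bits=0x0 at bit 7: 0x22
word = 0x22 → little-endian bytes:
  [0]=0x22

22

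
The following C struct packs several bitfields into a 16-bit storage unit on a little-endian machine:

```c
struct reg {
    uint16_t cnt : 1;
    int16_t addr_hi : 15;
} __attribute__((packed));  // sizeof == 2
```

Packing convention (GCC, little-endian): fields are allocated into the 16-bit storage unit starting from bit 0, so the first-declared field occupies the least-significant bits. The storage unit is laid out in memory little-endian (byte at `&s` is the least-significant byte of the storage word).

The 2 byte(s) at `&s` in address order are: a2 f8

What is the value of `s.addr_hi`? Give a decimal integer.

-943

[0]=0xa2 [1]=0xf8 (little-endian) → word 0xf8a2
cnt:1 @ bit 0 → (0xf8a2>>0)&0x1 = 0x0
addr_hi:15 @ bit 1 → (0xf8a2>>1)&0x7fff = 0x7c51  ←
addr_hi signed 15b, MSB=1: 31825 - 32768 = -943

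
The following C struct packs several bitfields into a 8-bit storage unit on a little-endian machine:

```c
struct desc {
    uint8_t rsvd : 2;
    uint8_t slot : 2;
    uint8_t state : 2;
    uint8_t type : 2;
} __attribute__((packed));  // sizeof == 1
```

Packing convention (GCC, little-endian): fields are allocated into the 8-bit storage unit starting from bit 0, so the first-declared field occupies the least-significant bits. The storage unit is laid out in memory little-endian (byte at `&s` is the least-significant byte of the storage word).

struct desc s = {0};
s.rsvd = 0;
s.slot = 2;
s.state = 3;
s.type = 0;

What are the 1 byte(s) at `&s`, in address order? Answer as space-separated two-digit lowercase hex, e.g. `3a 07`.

rsvd (2b) val=0 bits=0x0 at bit 0: 0x00
slot (2b) val=2 bits=0x2 at bit 2: 0x08
state (2b) val=3 bits=0x3 at bit 4: 0x38
type (2b) val=0 bits=0x0 at bit 6: 0x38
word = 0x38 → little-endian bytes:
  [0]=0x38

38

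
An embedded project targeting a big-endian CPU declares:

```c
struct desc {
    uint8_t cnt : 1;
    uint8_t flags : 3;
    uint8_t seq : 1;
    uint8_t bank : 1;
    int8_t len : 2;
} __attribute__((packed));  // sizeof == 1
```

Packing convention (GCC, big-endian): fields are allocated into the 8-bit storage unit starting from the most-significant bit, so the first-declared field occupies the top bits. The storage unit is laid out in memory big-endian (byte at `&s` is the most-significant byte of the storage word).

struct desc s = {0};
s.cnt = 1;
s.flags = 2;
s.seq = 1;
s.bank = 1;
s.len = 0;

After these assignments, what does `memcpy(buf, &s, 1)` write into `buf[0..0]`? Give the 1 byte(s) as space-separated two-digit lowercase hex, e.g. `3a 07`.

[7+:1] cnt=1 & 0x1 = 0x1; word=0x80
[4+:3] flags=2 & 0x7 = 0x2; word=0xa0
[3+:1] seq=1 & 0x1 = 0x1; word=0xa8
[2+:1] bank=1 & 0x1 = 0x1; word=0xac
[0+:2] len=0 & 0x3 = 0x0; word=0xac
word = 0xac → big-endian bytes:
  [0]=0xac

ac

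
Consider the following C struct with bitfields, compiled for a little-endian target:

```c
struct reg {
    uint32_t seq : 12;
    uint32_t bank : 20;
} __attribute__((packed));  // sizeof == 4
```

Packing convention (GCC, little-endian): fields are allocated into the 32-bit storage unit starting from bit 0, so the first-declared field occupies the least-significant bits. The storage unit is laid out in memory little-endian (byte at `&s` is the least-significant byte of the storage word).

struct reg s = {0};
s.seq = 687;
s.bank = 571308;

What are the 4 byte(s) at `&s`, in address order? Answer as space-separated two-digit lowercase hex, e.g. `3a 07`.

af c2 7a 8b

seq:12 = 687 → 0x2af << 0 → word 0x000002af
bank:20 = 571308 → 0x8b7ac << 12 → word 0x8b7ac2af
word = 0x8b7ac2af → little-endian bytes:
  [0]=0xaf  [1]=0xc2  [2]=0x7a  [3]=0x8b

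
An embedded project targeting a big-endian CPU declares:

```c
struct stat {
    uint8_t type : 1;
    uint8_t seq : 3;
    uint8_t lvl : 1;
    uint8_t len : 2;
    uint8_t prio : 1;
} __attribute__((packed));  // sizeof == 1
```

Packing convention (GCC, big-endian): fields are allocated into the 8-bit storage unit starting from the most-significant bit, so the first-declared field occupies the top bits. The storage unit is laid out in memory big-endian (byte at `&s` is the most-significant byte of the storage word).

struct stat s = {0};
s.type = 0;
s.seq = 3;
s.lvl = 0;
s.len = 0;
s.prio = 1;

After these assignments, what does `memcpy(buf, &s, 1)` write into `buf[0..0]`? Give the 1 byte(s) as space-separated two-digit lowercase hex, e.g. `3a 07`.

type:1 = 0 → 0x0 << 7 → word 0x00
seq:3 = 3 → 0x3 << 4 → word 0x30
lvl:1 = 0 → 0x0 << 3 → word 0x30
len:2 = 0 → 0x0 << 1 → word 0x30
prio:1 = 1 → 0x1 << 0 → word 0x31
word = 0x31 → big-endian bytes:
  [0]=0x31

31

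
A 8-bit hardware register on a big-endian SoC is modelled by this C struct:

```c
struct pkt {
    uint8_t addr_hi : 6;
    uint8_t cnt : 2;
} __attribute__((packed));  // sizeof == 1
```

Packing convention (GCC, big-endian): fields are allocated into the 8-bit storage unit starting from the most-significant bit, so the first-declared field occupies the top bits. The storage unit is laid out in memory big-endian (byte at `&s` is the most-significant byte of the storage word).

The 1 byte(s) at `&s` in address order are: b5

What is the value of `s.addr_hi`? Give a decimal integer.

[0]=0xb5 (big-endian) → word 0xb5
addr_hi:6 @ bit 2 → (0xb5>>2)&0x3f = 0x2d  ←
cnt:2 @ bit 0 → (0xb5>>0)&0x3 = 0x1

45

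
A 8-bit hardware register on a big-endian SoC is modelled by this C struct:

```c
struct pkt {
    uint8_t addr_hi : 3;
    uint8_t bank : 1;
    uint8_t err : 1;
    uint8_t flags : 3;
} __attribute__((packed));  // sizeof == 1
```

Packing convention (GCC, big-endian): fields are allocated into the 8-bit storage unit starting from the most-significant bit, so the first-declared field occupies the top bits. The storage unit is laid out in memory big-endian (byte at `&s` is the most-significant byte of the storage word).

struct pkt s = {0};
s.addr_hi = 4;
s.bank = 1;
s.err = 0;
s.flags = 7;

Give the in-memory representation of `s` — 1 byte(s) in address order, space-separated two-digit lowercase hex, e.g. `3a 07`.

97

[5+:3] addr_hi=4 & 0x7 = 0x4; word=0x80
[4+:1] bank=1 & 0x1 = 0x1; word=0x90
[3+:1] err=0 & 0x1 = 0x0; word=0x90
[0+:3] flags=7 & 0x7 = 0x7; word=0x97
word = 0x97 → big-endian bytes:
  [0]=0x97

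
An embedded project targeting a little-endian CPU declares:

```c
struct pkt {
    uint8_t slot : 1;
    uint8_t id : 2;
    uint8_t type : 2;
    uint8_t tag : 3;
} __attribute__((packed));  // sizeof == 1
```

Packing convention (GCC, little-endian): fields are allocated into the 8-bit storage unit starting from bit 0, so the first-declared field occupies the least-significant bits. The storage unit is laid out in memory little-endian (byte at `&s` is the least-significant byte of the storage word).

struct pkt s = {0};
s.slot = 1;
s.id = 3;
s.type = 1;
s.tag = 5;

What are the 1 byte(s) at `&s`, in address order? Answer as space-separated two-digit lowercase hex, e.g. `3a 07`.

af

slot (1b) val=1 bits=0x1 at bit 0: 0x01
id (2b) val=3 bits=0x3 at bit 1: 0x07
type (2b) val=1 bits=0x1 at bit 3: 0x0f
tag (3b) val=5 bits=0x5 at bit 5: 0xaf
word = 0xaf → little-endian bytes:
  [0]=0xaf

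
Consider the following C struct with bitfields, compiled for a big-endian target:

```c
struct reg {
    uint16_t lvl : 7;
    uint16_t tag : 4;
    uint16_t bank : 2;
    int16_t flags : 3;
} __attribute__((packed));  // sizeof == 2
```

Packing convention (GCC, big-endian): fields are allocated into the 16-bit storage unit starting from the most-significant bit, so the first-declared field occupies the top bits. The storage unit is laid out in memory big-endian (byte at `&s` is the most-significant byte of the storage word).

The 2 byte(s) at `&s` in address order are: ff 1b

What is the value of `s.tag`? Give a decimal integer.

[0]=0xff [1]=0x1b (big-endian) → word 0xff1b
lvl:7 @ bit 9 → (0xff1b>>9)&0x7f = 0x7f
tag:4 @ bit 5 → (0xff1b>>5)&0xf = 0x8  ←
bank:2 @ bit 3 → (0xff1b>>3)&0x3 = 0x3
flags:3 @ bit 0 → (0xff1b>>0)&0x7 = 0x3

8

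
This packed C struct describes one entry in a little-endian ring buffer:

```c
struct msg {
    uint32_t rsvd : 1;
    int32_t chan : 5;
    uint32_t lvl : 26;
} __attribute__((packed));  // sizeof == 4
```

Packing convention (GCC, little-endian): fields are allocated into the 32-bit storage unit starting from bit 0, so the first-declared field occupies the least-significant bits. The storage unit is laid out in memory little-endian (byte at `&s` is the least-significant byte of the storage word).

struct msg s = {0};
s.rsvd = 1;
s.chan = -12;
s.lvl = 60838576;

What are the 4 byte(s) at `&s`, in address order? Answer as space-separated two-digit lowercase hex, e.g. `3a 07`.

29 ac 14 e8

[0+:1] rsvd=1 & 0x1 = 0x1; word=0x00000001
[1+:5] chan=-12 & 0x1f = 0x14; word=0x00000029
[6+:26] lvl=60838576 & 0x3ffffff = 0x3a052b0; word=0xe814ac29
word = 0xe814ac29 → little-endian bytes:
  [0]=0x29  [1]=0xac  [2]=0x14  [3]=0xe8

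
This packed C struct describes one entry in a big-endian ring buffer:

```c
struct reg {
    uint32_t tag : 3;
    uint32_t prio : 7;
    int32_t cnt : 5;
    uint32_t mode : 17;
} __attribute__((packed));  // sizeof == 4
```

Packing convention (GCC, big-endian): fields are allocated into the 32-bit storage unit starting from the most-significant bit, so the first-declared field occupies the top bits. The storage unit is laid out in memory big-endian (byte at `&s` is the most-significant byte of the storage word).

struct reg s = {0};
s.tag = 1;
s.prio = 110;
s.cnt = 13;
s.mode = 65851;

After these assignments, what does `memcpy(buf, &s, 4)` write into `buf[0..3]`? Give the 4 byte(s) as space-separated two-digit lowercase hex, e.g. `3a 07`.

[29+:3] tag=1 & 0x7 = 0x1; word=0x20000000
[22+:7] prio=110 & 0x7f = 0x6e; word=0x3b800000
[17+:5] cnt=13 & 0x1f = 0xd; word=0x3b9a0000
[0+:17] mode=65851 & 0x1ffff = 0x1013b; word=0x3b9b013b
word = 0x3b9b013b → big-endian bytes:
  [0]=0x3b  [1]=0x9b  [2]=0x01  [3]=0x3b

3b 9b 01 3b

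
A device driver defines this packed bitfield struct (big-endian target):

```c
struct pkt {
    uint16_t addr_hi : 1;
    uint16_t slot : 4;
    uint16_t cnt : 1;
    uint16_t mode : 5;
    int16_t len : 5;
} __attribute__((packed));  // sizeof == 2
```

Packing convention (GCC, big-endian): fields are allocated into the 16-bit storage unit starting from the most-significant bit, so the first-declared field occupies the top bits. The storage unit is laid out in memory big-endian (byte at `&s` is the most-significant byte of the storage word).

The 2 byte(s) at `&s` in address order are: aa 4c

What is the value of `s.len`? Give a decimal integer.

12

[0]=0xaa [1]=0x4c (big-endian) → word 0xaa4c
addr_hi [15+:1] = (word>>15) & 0x1 = 1
slot [11+:4] = (word>>11) & 0xf = 5
cnt [10+:1] = (word>>10) & 0x1 = 0
mode [5+:5] = (word>>5) & 0x1f = 18
len [0+:5] = (word>>0) & 0x1f = 12  ←
len signed 5b, MSB=0: value = 12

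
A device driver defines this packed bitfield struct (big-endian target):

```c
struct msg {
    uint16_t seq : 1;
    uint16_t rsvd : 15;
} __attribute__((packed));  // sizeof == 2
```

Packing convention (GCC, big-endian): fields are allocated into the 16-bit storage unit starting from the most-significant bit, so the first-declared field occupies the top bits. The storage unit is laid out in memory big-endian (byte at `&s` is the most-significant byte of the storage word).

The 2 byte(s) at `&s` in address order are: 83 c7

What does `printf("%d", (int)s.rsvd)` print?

[0]=0x83 [1]=0xc7 (big-endian) → word 0x83c7
seq [15+:1] = (word>>15) & 0x1 = 1
rsvd [0+:15] = (word>>0) & 0x7fff = 967  ←

967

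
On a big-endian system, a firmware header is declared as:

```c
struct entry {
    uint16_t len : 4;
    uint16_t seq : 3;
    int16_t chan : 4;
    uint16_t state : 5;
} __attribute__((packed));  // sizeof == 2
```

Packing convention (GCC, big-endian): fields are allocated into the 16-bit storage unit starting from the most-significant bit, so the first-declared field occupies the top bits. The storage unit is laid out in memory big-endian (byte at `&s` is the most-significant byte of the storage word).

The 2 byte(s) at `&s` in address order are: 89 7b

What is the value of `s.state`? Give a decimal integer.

[0]=0x89 [1]=0x7b (big-endian) → word 0x897b
len:4 @ bit 12 → (0x897b>>12)&0xf = 0x8
seq:3 @ bit 9 → (0x897b>>9)&0x7 = 0x4
chan:4 @ bit 5 → (0x897b>>5)&0xf = 0xb
state:5 @ bit 0 → (0x897b>>0)&0x1f = 0x1b  ←

27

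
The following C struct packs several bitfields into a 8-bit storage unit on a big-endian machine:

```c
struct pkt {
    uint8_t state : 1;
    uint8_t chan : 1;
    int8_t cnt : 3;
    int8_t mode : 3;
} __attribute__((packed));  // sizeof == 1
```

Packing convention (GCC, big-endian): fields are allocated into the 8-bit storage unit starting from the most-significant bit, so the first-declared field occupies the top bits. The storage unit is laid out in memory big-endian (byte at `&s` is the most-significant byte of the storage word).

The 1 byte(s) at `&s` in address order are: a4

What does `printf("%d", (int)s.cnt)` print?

[0]=0xa4 (big-endian) → word 0xa4
state [7+:1] = (word>>7) & 0x1 = 1
chan [6+:1] = (word>>6) & 0x1 = 0
cnt [3+:3] = (word>>3) & 0x7 = 4  ←
mode [0+:3] = (word>>0) & 0x7 = 4
cnt signed 3b, MSB=1: 4 - 8 = -4

-4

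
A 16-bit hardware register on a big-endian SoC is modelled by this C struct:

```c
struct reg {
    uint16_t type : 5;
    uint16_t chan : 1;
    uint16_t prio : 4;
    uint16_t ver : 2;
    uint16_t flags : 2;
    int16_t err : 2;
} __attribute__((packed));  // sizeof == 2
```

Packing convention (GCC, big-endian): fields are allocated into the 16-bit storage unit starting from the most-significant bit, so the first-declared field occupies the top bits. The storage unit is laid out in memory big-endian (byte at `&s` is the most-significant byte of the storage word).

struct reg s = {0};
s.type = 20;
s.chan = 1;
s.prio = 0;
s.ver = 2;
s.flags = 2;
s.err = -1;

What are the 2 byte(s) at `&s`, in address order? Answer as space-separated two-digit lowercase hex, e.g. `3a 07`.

[11+:5] type=20 & 0x1f = 0x14; word=0xa000
[10+:1] chan=1 & 0x1 = 0x1; word=0xa400
[6+:4] prio=0 & 0xf = 0x0; word=0xa400
[4+:2] ver=2 & 0x3 = 0x2; word=0xa420
[2+:2] flags=2 & 0x3 = 0x2; word=0xa428
[0+:2] err=-1 & 0x3 = 0x3; word=0xa42b
word = 0xa42b → big-endian bytes:
  [0]=0xa4  [1]=0x2b

a4 2b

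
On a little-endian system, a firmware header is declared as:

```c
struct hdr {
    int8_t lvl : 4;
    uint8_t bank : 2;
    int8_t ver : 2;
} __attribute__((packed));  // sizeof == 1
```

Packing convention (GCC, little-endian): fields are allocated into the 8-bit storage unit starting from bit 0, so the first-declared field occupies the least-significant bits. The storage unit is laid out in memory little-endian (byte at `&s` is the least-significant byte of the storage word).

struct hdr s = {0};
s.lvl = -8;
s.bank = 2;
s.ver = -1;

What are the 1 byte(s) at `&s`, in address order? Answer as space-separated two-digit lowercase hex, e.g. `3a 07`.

e8

lvl (4b) val=-8 bits=0x8 at bit 0: 0x08
bank (2b) val=2 bits=0x2 at bit 4: 0x28
ver (2b) val=-1 bits=0x3 at bit 6: 0xe8
word = 0xe8 → little-endian bytes:
  [0]=0xe8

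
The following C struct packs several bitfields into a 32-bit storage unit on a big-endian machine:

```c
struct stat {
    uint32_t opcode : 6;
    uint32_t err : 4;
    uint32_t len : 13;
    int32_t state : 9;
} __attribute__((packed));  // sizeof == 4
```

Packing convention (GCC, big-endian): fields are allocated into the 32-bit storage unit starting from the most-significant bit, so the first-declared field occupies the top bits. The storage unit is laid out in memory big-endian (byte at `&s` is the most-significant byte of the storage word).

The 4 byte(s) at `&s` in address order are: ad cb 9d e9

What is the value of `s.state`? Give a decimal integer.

-23

[0]=0xad [1]=0xcb [2]=0x9d [3]=0xe9 (big-endian) → word 0xadcb9de9
opcode:6 @ bit 26 → (0xadcb9de9>>26)&0x3f = 0x2b
err:4 @ bit 22 → (0xadcb9de9>>22)&0xf = 0x7
len:13 @ bit 9 → (0xadcb9de9>>9)&0x1fff = 0x5ce
state:9 @ bit 0 → (0xadcb9de9>>0)&0x1ff = 0x1e9  ←
state signed 9b, MSB=1: 489 - 512 = -23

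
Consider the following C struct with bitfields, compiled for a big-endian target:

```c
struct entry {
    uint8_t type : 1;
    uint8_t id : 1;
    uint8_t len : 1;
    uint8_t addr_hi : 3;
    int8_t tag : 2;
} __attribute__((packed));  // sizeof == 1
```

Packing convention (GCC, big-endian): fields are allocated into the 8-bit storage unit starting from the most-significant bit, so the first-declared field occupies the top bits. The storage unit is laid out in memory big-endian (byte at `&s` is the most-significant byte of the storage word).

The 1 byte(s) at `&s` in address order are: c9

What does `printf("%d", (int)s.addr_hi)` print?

[0]=0xc9 (big-endian) → word 0xc9
type:1 @ bit 7 → (0xc9>>7)&0x1 = 0x1
id:1 @ bit 6 → (0xc9>>6)&0x1 = 0x1
len:1 @ bit 5 → (0xc9>>5)&0x1 = 0x0
addr_hi:3 @ bit 2 → (0xc9>>2)&0x7 = 0x2  ←
tag:2 @ bit 0 → (0xc9>>0)&0x3 = 0x1

2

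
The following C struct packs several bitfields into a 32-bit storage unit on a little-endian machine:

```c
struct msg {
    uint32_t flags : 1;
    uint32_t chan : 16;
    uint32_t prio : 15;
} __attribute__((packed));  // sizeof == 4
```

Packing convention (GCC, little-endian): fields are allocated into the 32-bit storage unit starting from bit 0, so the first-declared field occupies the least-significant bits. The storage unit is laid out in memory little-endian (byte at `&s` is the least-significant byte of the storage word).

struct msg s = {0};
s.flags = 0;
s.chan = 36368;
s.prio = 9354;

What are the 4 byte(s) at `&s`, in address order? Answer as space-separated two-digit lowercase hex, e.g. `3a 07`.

20 1c 15 49

[0+:1] flags=0 & 0x1 = 0x0; word=0x00000000
[1+:16] chan=36368 & 0xffff = 0x8e10; word=0x00011c20
[17+:15] prio=9354 & 0x7fff = 0x248a; word=0x49151c20
word = 0x49151c20 → little-endian bytes:
  [0]=0x20  [1]=0x1c  [2]=0x15  [3]=0x49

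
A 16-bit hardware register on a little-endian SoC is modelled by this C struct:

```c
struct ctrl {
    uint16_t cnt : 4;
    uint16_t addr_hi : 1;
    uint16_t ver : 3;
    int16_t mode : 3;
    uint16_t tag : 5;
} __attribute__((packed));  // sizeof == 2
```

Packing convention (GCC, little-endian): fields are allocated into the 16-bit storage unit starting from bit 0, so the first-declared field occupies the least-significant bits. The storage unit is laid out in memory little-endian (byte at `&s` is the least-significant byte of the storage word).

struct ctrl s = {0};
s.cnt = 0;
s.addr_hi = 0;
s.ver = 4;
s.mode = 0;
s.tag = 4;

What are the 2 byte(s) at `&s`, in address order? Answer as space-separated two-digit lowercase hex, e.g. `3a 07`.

80 20

cnt (4b) val=0 bits=0x0 at bit 0: 0x0000
addr_hi (1b) val=0 bits=0x0 at bit 4: 0x0000
ver (3b) val=4 bits=0x4 at bit 5: 0x0080
mode (3b) val=0 bits=0x0 at bit 8: 0x0080
tag (5b) val=4 bits=0x4 at bit 11: 0x2080
word = 0x2080 → little-endian bytes:
  [0]=0x80  [1]=0x20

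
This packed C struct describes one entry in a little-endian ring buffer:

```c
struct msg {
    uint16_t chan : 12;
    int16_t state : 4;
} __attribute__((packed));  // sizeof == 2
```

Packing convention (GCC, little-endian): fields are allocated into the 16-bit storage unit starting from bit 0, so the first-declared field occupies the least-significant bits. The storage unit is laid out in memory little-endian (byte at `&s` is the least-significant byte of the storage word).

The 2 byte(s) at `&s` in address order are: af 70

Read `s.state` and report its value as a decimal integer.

7

[0]=0xaf [1]=0x70 (little-endian) → word 0x70af
chan:12 @ bit 0 → (0x70af>>0)&0xfff = 0xaf
state:4 @ bit 12 → (0x70af>>12)&0xf = 0x7  ←
state signed 4b, MSB=0: value = 7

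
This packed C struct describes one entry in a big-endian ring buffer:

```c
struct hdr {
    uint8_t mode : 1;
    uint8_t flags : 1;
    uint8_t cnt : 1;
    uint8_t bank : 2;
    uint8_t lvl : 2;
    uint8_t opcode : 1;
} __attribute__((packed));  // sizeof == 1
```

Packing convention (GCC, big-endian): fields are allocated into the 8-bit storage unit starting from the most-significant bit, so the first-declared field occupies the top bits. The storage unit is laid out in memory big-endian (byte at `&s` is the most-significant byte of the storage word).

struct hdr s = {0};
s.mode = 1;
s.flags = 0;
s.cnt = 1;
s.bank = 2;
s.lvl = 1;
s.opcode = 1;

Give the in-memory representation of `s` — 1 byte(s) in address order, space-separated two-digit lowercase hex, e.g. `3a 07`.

mode:1 = 1 → 0x1 << 7 → word 0x80
flags:1 = 0 → 0x0 << 6 → word 0x80
cnt:1 = 1 → 0x1 << 5 → word 0xa0
bank:2 = 2 → 0x2 << 3 → word 0xb0
lvl:2 = 1 → 0x1 << 1 → word 0xb2
opcode:1 = 1 → 0x1 << 0 → word 0xb3
word = 0xb3 → big-endian bytes:
  [0]=0xb3

b3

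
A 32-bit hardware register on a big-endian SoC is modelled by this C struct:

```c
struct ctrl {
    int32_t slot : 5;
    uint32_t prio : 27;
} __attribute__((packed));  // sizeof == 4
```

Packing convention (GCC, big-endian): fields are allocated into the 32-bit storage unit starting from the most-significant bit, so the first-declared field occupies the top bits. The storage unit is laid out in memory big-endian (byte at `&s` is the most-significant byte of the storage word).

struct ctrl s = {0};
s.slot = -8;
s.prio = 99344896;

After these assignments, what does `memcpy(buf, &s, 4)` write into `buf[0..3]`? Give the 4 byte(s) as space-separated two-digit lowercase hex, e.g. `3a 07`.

slot:5 = -8 → 0x18 << 27 → word 0xc0000000
prio:27 = 99344896 → 0x5ebe200 << 0 → word 0xc5ebe200
word = 0xc5ebe200 → big-endian bytes:
  [0]=0xc5  [1]=0xeb  [2]=0xe2  [3]=0x00

c5 eb e2 00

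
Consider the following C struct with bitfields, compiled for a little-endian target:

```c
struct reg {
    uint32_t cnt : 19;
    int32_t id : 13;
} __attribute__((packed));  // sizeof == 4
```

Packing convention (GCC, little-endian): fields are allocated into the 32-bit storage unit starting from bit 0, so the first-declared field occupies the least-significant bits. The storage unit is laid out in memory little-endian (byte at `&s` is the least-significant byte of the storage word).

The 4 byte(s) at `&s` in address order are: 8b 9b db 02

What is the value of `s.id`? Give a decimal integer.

91

[0]=0x8b [1]=0x9b [2]=0xdb [3]=0x02 (little-endian) → word 0x02db9b8b
cnt [0+:19] = (word>>0) & 0x7ffff = 236427
id [19+:13] = (word>>19) & 0x1fff = 91  ←
id signed 13b, MSB=0: value = 91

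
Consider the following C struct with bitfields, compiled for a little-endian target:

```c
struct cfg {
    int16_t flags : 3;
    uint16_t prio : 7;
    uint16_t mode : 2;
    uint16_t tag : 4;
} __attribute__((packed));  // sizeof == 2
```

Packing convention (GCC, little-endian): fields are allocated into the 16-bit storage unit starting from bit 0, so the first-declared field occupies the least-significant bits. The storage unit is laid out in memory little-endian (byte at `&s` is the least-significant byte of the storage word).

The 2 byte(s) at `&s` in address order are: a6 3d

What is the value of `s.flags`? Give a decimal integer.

-2

[0]=0xa6 [1]=0x3d (little-endian) → word 0x3da6
flags:3 @ bit 0 → (0x3da6>>0)&0x7 = 0x6  ←
prio:7 @ bit 3 → (0x3da6>>3)&0x7f = 0x34
mode:2 @ bit 10 → (0x3da6>>10)&0x3 = 0x3
tag:4 @ bit 12 → (0x3da6>>12)&0xf = 0x3
flags signed 3b, MSB=1: 6 - 8 = -2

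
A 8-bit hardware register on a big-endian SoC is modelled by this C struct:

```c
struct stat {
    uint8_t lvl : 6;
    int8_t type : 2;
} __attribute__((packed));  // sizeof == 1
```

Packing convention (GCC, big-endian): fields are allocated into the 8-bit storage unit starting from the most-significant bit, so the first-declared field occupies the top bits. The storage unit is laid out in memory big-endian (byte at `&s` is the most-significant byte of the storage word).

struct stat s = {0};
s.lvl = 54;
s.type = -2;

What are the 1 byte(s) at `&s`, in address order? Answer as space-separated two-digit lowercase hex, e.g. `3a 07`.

da

[2+:6] lvl=54 & 0x3f = 0x36; word=0xd8
[0+:2] type=-2 & 0x3 = 0x2; word=0xda
word = 0xda → big-endian bytes:
  [0]=0xda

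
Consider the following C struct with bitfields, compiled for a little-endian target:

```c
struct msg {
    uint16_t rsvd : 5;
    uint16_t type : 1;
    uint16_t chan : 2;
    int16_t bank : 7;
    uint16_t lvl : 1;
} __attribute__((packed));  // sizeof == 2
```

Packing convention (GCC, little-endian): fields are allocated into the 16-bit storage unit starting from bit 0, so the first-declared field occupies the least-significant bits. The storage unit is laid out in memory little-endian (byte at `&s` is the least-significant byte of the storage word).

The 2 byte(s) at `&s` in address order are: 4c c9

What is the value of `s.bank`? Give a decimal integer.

[0]=0x4c [1]=0xc9 (little-endian) → word 0xc94c
rsvd [0+:5] = (word>>0) & 0x1f = 12
type [5+:1] = (word>>5) & 0x1 = 0
chan [6+:2] = (word>>6) & 0x3 = 1
bank [8+:7] = (word>>8) & 0x7f = 73  ←
lvl [15+:1] = (word>>15) & 0x1 = 1
bank signed 7b, MSB=1: 73 - 128 = -55

-55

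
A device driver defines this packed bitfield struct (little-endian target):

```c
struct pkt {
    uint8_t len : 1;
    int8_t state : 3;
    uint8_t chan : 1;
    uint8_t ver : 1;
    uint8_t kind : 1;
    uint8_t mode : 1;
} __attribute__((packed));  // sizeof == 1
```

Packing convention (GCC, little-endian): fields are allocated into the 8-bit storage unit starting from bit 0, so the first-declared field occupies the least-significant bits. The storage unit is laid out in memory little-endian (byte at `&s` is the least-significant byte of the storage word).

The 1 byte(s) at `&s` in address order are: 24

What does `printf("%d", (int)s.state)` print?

[0]=0x24 (little-endian) → word 0x24
len [0+:1] = (word>>0) & 0x1 = 0
state [1+:3] = (word>>1) & 0x7 = 2  ←
chan [4+:1] = (word>>4) & 0x1 = 0
ver [5+:1] = (word>>5) & 0x1 = 1
kind [6+:1] = (word>>6) & 0x1 = 0
mode [7+:1] = (word>>7) & 0x1 = 0
state signed 3b, MSB=0: value = 2

2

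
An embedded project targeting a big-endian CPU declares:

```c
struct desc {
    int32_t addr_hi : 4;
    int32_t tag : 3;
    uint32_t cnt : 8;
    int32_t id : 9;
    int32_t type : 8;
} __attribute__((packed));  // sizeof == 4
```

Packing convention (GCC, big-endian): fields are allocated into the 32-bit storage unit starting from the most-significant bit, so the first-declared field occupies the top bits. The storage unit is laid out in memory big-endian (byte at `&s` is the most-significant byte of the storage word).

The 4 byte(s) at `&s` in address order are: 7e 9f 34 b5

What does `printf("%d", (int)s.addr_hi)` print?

[0]=0x7e [1]=0x9f [2]=0x34 [3]=0xb5 (big-endian) → word 0x7e9f34b5
addr_hi:4 @ bit 28 → (0x7e9f34b5>>28)&0xf = 0x7  ←
tag:3 @ bit 25 → (0x7e9f34b5>>25)&0x7 = 0x7
cnt:8 @ bit 17 → (0x7e9f34b5>>17)&0xff = 0x4f
id:9 @ bit 8 → (0x7e9f34b5>>8)&0x1ff = 0x134
type:8 @ bit 0 → (0x7e9f34b5>>0)&0xff = 0xb5
addr_hi signed 4b, MSB=0: value = 7

7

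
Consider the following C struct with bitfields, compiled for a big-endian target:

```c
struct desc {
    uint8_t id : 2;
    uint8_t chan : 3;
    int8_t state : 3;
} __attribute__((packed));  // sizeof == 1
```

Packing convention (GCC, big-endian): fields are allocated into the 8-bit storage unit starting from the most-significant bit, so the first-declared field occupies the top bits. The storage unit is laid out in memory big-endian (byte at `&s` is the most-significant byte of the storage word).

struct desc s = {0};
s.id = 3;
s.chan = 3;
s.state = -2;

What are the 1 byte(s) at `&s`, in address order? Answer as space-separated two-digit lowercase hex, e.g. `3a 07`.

id:2 = 3 → 0x3 << 6 → word 0xc0
chan:3 = 3 → 0x3 << 3 → word 0xd8
state:3 = -2 → 0x6 << 0 → word 0xde
word = 0xde → big-endian bytes:
  [0]=0xde

de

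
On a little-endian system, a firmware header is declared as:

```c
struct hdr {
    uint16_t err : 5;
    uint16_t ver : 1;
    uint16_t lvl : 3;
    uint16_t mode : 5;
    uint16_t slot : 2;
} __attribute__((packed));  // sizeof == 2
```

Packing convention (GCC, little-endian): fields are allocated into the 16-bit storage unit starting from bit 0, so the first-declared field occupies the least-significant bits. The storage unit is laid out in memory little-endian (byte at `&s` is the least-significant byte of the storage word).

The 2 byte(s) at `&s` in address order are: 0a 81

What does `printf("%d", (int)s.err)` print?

10

[0]=0x0a [1]=0x81 (little-endian) → word 0x810a
err:5 @ bit 0 → (0x810a>>0)&0x1f = 0xa  ←
ver:1 @ bit 5 → (0x810a>>5)&0x1 = 0x0
lvl:3 @ bit 6 → (0x810a>>6)&0x7 = 0x4
mode:5 @ bit 9 → (0x810a>>9)&0x1f = 0x0
slot:2 @ bit 14 → (0x810a>>14)&0x3 = 0x2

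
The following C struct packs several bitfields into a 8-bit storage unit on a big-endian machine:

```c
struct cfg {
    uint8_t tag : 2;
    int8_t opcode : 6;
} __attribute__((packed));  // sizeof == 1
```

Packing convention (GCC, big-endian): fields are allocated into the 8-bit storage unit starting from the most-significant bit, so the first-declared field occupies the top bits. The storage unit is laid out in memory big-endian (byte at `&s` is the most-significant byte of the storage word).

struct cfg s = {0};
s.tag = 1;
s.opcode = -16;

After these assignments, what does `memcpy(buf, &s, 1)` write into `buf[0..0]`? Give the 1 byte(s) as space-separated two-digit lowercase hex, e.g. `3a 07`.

70

tag (2b) val=1 bits=0x1 at bit 6: 0x40
opcode (6b) val=-16 bits=0x30 at bit 0: 0x70
word = 0x70 → big-endian bytes:
  [0]=0x70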